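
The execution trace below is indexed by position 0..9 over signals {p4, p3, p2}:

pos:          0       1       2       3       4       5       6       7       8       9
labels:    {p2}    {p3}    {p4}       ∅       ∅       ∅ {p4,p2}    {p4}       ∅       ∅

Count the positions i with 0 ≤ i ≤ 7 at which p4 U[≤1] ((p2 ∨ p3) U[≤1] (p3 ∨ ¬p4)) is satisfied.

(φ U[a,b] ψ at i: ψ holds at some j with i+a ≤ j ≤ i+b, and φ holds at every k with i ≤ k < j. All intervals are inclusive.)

7

Evaluate at each i in [0,7]:
  i=0: ✓ (rhs at j=0)
  i=1: ✓ (rhs at j=1)
  i=2: ✓ (rhs at j=3; lhs holds on [2,2])
  i=3: ✓ (rhs at j=3)
  i=4: ✓ (rhs at j=4)
  i=5: ✓ (rhs at j=5)
  i=6: ✗ (no rhs in [6,7])
  i=7: ✓ (rhs at j=8; lhs holds on [7,7])
Positions where it holds: {0, 1, 2, 3, 4, 5, 7} → 7.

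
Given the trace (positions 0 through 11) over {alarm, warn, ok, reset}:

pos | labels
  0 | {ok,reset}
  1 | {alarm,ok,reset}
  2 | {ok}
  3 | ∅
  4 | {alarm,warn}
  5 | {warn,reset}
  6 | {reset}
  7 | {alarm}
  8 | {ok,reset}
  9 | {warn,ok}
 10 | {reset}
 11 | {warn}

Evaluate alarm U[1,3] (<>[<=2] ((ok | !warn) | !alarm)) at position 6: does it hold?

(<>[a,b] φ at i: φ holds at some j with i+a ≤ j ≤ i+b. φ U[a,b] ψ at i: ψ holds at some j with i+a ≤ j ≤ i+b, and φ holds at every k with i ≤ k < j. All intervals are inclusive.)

False

Need some j in [7,9] with <>[<=2] ((ok | !warn) | !alarm), and alarm at every k in [6,j-1].
  j=7: <>[<=2] ((ok | !warn) | !alarm) holds, but alarm fails at k=6 → not this j.
  j=8: <>[<=2] ((ok | !warn) | !alarm) holds, but alarm fails at k=6 → not this j.
  j=9: <>[<=2] ((ok | !warn) | !alarm) holds, but alarm fails at k=6 → not this j.
No j in the window works → until fails.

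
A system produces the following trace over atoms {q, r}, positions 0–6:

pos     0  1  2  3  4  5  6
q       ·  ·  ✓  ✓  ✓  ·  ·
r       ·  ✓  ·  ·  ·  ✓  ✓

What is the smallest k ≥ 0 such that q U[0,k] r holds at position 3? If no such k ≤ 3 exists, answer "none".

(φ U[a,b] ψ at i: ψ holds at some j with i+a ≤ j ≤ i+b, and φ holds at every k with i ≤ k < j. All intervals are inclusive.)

2

Need earliest j ≥ 3 with r, and q at every k in [3,j-1].
  j=3: rhs fails.
  j=4: rhs fails.
  j=5: rhs holds; lhs holds on [3,4]. k = 2.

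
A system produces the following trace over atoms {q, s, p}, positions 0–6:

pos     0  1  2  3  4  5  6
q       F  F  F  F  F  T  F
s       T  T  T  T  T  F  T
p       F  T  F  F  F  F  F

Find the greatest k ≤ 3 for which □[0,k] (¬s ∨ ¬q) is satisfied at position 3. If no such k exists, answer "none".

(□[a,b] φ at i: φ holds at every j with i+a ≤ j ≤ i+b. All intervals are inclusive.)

3

(¬s ∨ ¬q) must hold from j=3 onward; find where it first fails.
  j=3: holds
  j=4: holds
  j=5: holds
  j=6: holds
Holds through j=6; largest k = 3.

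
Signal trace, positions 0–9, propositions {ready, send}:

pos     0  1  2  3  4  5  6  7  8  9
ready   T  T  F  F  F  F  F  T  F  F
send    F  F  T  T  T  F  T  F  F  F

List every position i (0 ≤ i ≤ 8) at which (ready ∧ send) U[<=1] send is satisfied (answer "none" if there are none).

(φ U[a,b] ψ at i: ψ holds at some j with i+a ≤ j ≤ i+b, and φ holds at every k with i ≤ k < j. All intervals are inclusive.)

Evaluate at each i in [0,8]:
  i=0: ✗ (no rhs in [0,1])
  i=1: ✗ (lhs fails at k=1 before rhs at j=2)
  i=2: ✓ (rhs at j=2)
  i=3: ✓ (rhs at j=3)
  i=4: ✓ (rhs at j=4)
  i=5: ✗ (lhs fails at k=5 before rhs at j=6)
  i=6: ✓ (rhs at j=6)
  i=7: ✗ (no rhs in [7,8])
  i=8: ✗ (no rhs in [8,9])

2, 3, 4, 6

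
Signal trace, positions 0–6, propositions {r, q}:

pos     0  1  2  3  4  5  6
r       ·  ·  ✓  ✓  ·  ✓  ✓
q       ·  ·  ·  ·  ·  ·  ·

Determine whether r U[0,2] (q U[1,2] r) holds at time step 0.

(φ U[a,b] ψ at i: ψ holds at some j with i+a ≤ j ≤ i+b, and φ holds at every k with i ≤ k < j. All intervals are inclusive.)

Does not hold

Need some j in [0,2] with (q U[1,2] r), and r at every k in [0,j-1].
  j=0: (q U[1,2] r) — fails.
  j=1: (q U[1,2] r) — fails.
  j=2: (q U[1,2] r) — fails.
No j in the window works → until fails.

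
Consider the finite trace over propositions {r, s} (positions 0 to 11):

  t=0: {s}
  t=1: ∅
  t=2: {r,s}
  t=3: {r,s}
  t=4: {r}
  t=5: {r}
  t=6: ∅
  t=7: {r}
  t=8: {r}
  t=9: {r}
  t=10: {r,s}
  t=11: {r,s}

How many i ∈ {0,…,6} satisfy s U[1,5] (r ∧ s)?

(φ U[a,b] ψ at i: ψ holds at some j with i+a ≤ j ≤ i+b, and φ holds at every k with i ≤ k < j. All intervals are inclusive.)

1

Evaluate at each i in [0,6]:
  i=0: ✗ (lhs fails at k=1 before rhs at j=2)
  i=1: ✗ (lhs fails at k=1 before rhs at j=2)
  i=2: ✓ (rhs at j=3; lhs holds on [2,2])
  i=3: ✗ (no rhs in [4,8])
  i=4: ✗ (no rhs in [5,9])
  i=5: ✗ (lhs fails at k=5 before rhs at j=10)
  i=6: ✗ (lhs fails at k=6 before rhs at j=10)
Positions where it holds: {2} → 1.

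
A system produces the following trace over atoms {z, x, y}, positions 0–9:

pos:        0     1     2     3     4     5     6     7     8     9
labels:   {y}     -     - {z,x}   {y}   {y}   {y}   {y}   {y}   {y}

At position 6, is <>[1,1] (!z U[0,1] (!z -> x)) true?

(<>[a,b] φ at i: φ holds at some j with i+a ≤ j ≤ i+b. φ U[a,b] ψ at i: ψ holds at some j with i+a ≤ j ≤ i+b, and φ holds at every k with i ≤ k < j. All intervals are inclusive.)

Does not hold

Check (!z U[0,1] (!z -> x)) at each j in [7,7]:
  j=7: fails
No position in the window satisfies it → formula fails.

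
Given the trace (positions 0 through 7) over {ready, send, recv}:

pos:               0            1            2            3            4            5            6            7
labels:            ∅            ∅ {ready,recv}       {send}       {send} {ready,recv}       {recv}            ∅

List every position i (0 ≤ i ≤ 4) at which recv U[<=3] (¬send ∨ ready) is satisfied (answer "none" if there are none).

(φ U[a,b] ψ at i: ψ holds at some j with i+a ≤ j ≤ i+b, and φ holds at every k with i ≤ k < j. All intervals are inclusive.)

0, 1, 2

Evaluate at each i in [0,4]:
  i=0: ✓ (rhs at j=0)
  i=1: ✓ (rhs at j=1)
  i=2: ✓ (rhs at j=2)
  i=3: ✗ (lhs fails at k=3 before rhs at j=5)
  i=4: ✗ (lhs fails at k=4 before rhs at j=5)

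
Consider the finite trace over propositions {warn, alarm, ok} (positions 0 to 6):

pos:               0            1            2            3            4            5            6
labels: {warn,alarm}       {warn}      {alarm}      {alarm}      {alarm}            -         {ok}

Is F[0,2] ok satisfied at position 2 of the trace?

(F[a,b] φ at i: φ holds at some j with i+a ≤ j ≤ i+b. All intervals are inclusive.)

Check ok at each j in [2,4]:
  j=2: false
  j=3: false
  j=4: false
No position in the window satisfies it → formula fails.

False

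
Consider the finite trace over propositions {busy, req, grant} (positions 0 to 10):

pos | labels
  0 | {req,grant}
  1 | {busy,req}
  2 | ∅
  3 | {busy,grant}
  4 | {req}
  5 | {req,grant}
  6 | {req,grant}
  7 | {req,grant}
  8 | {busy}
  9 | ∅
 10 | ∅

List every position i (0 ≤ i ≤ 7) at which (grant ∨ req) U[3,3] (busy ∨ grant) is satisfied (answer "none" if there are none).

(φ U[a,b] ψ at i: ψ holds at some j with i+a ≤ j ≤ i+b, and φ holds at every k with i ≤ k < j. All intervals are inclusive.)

Evaluate at each i in [0,7]:
  i=0: ✗ (lhs fails at k=2 before rhs at j=3)
  i=1: ✗ (no rhs in [4,4])
  i=2: ✗ (lhs fails at k=2 before rhs at j=5)
  i=3: ✓ (rhs at j=6; lhs holds on [3,5])
  i=4: ✓ (rhs at j=7; lhs holds on [4,6])
  i=5: ✓ (rhs at j=8; lhs holds on [5,7])
  i=6: ✗ (no rhs in [9,9])
  i=7: ✗ (no rhs in [10,10])

3, 4, 5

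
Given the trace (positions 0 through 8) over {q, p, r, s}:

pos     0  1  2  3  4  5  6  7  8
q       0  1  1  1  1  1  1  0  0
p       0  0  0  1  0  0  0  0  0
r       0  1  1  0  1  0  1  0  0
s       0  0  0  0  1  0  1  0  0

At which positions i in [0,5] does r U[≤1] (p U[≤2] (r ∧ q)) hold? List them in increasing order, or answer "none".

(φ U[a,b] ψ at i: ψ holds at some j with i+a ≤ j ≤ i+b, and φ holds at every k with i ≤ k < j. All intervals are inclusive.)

1, 2, 3, 4

Evaluate at each i in [0,5]:
  i=0: ✗ (lhs fails at k=0 before rhs at j=1)
  i=1: ✓ (rhs at j=1)
  i=2: ✓ (rhs at j=2)
  i=3: ✓ (rhs at j=3)
  i=4: ✓ (rhs at j=4)
  i=5: ✗ (lhs fails at k=5 before rhs at j=6)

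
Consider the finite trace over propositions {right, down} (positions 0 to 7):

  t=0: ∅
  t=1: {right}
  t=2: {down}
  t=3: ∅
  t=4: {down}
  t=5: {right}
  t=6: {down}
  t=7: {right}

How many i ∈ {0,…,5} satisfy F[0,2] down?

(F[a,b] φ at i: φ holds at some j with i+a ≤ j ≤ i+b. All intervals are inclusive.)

6

Evaluate at each i in [0,5]:
  i=0: ✓ (witness j=2)
  i=1: ✓ (witness j=2)
  i=2: ✓ (witness j=2)
  i=3: ✓ (witness j=4)
  i=4: ✓ (witness j=4)
  i=5: ✓ (witness j=6)
Positions where it holds: {0, 1, 2, 3, 4, 5} → 6.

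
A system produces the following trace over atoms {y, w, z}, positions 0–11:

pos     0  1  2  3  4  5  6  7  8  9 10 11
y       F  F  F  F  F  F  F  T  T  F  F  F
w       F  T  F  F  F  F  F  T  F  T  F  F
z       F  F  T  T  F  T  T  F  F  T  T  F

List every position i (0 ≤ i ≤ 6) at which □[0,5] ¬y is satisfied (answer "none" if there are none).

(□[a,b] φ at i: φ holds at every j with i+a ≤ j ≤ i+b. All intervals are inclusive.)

Evaluate at each i in [0,6]:
  i=0: ✓ (all of [0,5])
  i=1: ✓ (all of [1,6])
  i=2: ✗ (fails at j=7)
  i=3: ✗ (fails at j=7)
  i=4: ✗ (fails at j=7)
  i=5: ✗ (fails at j=7)
  i=6: ✗ (fails at j=7)

0, 1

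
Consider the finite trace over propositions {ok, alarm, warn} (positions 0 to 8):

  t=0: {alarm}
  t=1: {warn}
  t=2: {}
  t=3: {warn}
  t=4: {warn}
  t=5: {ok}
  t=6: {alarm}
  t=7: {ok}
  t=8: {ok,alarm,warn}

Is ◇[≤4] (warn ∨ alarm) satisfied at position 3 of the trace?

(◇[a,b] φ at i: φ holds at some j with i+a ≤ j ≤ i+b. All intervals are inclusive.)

Check (warn ∨ alarm) at each j in [3,7]:
  j=3: true
  j=4: true
  j=5: false
  j=6: true
  j=7: false
Found at j=3 → formula holds.

Yes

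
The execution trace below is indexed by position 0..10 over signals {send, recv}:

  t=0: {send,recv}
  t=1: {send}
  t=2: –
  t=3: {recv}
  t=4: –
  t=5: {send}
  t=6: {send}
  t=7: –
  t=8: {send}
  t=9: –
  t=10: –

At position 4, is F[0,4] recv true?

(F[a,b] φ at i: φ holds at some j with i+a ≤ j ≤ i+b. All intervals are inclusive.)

No

Check recv at each j in [4,8]:
  j=4: false
  j=5: false
  j=6: false
  j=7: false
  j=8: false
No position in the window satisfies it → formula fails.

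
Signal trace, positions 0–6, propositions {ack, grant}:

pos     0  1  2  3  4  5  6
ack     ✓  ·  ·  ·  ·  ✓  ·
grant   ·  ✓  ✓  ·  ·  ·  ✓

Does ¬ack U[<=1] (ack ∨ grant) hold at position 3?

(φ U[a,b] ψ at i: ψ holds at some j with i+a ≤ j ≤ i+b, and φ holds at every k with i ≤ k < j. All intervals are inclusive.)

Need some j in [3,4] with (ack ∨ grant), and ¬ack at every k in [3,j-1].
  j=3: (ack ∨ grant) false.
  j=4: (ack ∨ grant) false.
No j in the window works → until fails.

Does not hold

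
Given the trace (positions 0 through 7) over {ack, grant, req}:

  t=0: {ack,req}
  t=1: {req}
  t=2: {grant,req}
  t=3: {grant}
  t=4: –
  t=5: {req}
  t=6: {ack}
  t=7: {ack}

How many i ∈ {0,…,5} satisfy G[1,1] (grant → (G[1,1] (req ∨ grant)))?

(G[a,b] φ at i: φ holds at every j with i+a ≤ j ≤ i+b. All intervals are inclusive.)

Evaluate at each i in [0,5]:
  i=0: ✓ (all of [1,1])
  i=1: ✓ (all of [2,2])
  i=2: ✗ (fails at j=3)
  i=3: ✓ (all of [4,4])
  i=4: ✓ (all of [5,5])
  i=5: ✓ (all of [6,6])
Positions where it holds: {0, 1, 3, 4, 5} → 5.

5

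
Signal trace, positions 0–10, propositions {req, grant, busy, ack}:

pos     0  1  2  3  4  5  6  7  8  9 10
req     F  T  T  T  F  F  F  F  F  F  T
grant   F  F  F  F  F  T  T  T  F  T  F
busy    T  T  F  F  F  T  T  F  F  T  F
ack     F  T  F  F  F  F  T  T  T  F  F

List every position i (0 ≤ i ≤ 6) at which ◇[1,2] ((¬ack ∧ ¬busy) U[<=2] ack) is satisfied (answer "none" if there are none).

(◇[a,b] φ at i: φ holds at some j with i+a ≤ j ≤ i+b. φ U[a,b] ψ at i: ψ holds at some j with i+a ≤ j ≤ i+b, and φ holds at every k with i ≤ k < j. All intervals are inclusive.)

Evaluate at each i in [0,6]:
  i=0: ✓ (witness j=1)
  i=1: ✗ (none in [2,3])
  i=2: ✗ (none in [3,4])
  i=3: ✗ (none in [4,5])
  i=4: ✓ (witness j=6)
  i=5: ✓ (witness j=6)
  i=6: ✓ (witness j=7)

0, 4, 5, 6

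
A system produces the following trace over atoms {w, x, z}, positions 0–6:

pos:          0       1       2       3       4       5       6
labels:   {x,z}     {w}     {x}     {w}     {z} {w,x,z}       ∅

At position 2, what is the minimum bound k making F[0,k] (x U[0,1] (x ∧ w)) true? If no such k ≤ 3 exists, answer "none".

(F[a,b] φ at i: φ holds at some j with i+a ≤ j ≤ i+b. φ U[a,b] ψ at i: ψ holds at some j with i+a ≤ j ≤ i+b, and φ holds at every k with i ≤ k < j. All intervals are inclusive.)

Scan j = 2,3,… for (x U[0,1] (x ∧ w)):
  j=2: fails
  j=3: fails
  j=4: fails
  j=5: holds
First hit at j=5, so smallest k = 5-2 = 3.

3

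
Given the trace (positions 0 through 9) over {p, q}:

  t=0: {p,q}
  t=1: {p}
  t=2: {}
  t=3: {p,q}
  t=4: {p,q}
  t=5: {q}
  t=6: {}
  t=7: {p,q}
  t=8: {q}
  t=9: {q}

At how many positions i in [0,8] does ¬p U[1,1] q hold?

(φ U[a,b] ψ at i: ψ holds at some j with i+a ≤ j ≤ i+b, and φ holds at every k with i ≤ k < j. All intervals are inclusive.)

Evaluate at each i in [0,8]:
  i=0: ✗ (no rhs in [1,1])
  i=1: ✗ (no rhs in [2,2])
  i=2: ✓ (rhs at j=3; lhs holds on [2,2])
  i=3: ✗ (lhs fails at k=3 before rhs at j=4)
  i=4: ✗ (lhs fails at k=4 before rhs at j=5)
  i=5: ✗ (no rhs in [6,6])
  i=6: ✓ (rhs at j=7; lhs holds on [6,6])
  i=7: ✗ (lhs fails at k=7 before rhs at j=8)
  i=8: ✓ (rhs at j=9; lhs holds on [8,8])
Positions where it holds: {2, 6, 8} → 3.

3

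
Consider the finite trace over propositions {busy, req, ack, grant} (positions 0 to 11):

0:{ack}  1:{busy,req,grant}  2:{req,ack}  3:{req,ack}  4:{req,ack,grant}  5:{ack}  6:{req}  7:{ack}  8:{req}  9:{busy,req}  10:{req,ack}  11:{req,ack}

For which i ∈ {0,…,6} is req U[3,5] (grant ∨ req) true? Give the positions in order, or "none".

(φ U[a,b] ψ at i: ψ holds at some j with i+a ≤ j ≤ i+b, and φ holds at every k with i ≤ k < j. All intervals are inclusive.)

1

Evaluate at each i in [0,6]:
  i=0: ✗ (lhs fails at k=0 before rhs at j=3)
  i=1: ✓ (rhs at j=4; lhs holds on [1,3])
  i=2: ✗ (lhs fails at k=5 before rhs at j=6)
  i=3: ✗ (lhs fails at k=5 before rhs at j=6)
  i=4: ✗ (lhs fails at k=5 before rhs at j=8)
  i=5: ✗ (lhs fails at k=5 before rhs at j=8)
  i=6: ✗ (lhs fails at k=7 before rhs at j=9)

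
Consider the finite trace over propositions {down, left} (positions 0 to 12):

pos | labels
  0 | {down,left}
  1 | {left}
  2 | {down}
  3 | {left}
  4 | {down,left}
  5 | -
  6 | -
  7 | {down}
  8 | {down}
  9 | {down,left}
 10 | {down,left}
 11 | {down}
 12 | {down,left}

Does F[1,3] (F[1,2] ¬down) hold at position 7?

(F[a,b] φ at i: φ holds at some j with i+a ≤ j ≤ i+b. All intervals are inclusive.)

Check F[1,2] ¬down at each j in [8,10]:
  j=8: fails (none in [9,10])
  j=9: fails (none in [10,11])
  j=10: fails (none in [11,12])
No position in the window satisfies it → formula fails.

Does not hold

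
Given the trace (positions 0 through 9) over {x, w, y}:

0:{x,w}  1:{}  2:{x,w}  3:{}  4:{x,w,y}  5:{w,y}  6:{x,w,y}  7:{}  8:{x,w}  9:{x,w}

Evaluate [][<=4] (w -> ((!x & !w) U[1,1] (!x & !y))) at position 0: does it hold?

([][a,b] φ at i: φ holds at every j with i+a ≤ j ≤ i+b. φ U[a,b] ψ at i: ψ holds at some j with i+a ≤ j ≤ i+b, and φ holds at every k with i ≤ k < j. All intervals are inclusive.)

False

Check (w -> ((!x & !w) U[1,1] (!x & !y))) at every j in [0,4]:
  j=0: antecedent true; consequent fails → ✗
  j=1: antecedent false → ✓
  j=2: antecedent true; consequent fails → ✗
  j=3: antecedent false → ✓
  j=4: antecedent true; consequent fails → ✗
Fails at j=0 → formula fails.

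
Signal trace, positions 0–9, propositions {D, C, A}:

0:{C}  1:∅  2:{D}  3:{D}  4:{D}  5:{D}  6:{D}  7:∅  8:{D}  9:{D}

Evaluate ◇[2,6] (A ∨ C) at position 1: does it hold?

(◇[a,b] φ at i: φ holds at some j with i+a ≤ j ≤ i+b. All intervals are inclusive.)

Does not hold

Check (A ∨ C) at each j in [3,7]:
  j=3: false
  j=4: false
  j=5: false
  j=6: false
  j=7: false
No position in the window satisfies it → formula fails.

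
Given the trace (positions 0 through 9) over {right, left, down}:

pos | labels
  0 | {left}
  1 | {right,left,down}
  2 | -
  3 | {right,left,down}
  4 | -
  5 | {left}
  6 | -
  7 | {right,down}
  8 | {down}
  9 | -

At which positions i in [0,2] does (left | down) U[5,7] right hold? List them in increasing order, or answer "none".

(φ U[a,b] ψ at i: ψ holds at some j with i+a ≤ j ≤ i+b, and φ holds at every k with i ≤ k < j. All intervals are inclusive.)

Evaluate at each i in [0,2]:
  i=0: ✗ (lhs fails at k=2 before rhs at j=7)
  i=1: ✗ (lhs fails at k=2 before rhs at j=7)
  i=2: ✗ (lhs fails at k=2 before rhs at j=7)

none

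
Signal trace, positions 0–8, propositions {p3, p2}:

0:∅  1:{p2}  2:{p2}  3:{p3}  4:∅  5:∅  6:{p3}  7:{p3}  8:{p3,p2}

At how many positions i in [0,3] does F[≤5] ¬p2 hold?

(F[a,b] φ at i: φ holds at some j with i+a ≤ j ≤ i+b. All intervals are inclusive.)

Evaluate at each i in [0,3]:
  i=0: ✓ (witness j=0)
  i=1: ✓ (witness j=3)
  i=2: ✓ (witness j=3)
  i=3: ✓ (witness j=3)
Positions where it holds: {0, 1, 2, 3} → 4.

4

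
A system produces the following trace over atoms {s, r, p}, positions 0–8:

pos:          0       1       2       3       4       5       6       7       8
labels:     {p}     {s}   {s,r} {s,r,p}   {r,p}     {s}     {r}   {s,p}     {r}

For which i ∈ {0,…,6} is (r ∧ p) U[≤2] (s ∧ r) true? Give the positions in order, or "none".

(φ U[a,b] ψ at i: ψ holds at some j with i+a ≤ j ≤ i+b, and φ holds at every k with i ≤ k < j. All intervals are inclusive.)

2, 3

Evaluate at each i in [0,6]:
  i=0: ✗ (lhs fails at k=0 before rhs at j=2)
  i=1: ✗ (lhs fails at k=1 before rhs at j=2)
  i=2: ✓ (rhs at j=2)
  i=3: ✓ (rhs at j=3)
  i=4: ✗ (no rhs in [4,6])
  i=5: ✗ (no rhs in [5,7])
  i=6: ✗ (no rhs in [6,8])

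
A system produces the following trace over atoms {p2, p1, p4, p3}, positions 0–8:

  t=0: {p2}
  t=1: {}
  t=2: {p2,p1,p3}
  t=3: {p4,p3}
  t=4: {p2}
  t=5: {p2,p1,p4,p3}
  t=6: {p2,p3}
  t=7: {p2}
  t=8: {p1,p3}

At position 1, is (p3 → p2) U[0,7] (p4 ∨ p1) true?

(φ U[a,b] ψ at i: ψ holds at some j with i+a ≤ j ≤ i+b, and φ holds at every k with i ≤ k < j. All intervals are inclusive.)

Need some j in [1,8] with (p4 ∨ p1), and (p3 → p2) at every k in [1,j-1].
  j=1: (p4 ∨ p1) false.
  j=2: (p4 ∨ p1) holds; (p3 → p2) holds at every k in [1,1] → satisfied.

True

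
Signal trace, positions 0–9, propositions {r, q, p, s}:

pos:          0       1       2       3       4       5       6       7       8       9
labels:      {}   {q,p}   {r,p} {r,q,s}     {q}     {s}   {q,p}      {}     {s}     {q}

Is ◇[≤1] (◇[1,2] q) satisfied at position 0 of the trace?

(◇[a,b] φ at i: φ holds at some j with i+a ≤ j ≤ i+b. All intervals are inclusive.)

True

Check ◇[1,2] q at each j in [0,1]:
  j=0: holds (witness at 1)
  j=1: holds (witness at 3)
Found at j=0 → formula holds.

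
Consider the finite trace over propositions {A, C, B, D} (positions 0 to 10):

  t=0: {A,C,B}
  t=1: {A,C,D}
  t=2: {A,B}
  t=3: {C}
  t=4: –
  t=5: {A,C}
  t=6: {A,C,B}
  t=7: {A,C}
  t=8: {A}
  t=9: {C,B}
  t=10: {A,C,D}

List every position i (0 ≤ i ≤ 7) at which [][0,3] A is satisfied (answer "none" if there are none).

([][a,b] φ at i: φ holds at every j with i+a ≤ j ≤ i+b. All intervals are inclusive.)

Evaluate at each i in [0,7]:
  i=0: ✗ (fails at j=3)
  i=1: ✗ (fails at j=3)
  i=2: ✗ (fails at j=3)
  i=3: ✗ (fails at j=3)
  i=4: ✗ (fails at j=4)
  i=5: ✓ (all of [5,8])
  i=6: ✗ (fails at j=9)
  i=7: ✗ (fails at j=9)

5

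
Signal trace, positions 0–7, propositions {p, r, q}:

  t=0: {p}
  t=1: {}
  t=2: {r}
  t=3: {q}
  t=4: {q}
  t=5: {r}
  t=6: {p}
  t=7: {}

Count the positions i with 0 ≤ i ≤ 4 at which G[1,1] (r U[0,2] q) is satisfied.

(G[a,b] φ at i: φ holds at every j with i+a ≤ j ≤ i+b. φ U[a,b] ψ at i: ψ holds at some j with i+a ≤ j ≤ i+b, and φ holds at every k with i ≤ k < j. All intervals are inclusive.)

Evaluate at each i in [0,4]:
  i=0: ✗ (fails at j=1)
  i=1: ✓ (all of [2,2])
  i=2: ✓ (all of [3,3])
  i=3: ✓ (all of [4,4])
  i=4: ✗ (fails at j=5)
Positions where it holds: {1, 2, 3} → 3.

3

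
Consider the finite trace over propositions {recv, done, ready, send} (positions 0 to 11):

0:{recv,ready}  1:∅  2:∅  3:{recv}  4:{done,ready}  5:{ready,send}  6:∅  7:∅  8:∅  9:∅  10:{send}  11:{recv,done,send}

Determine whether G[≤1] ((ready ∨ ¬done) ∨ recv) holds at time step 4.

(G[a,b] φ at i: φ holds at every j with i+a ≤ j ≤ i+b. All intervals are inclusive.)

Check ((ready ∨ ¬done) ∨ recv) at every j in [4,5]:
  j=4: true
  j=5: true
All positions satisfy it → formula holds.

Holds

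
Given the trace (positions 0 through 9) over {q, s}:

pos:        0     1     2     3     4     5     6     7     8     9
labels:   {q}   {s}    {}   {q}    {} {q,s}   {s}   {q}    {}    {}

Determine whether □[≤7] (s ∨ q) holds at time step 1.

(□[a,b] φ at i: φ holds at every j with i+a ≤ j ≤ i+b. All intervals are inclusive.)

Does not hold

Check (s ∨ q) at every j in [1,8]:
  j=1: true
  j=2: false
  j=3: true
  j=4: false
  j=5: true
  j=6: true
  j=7: true
  j=8: false
Fails at j=2 → formula fails.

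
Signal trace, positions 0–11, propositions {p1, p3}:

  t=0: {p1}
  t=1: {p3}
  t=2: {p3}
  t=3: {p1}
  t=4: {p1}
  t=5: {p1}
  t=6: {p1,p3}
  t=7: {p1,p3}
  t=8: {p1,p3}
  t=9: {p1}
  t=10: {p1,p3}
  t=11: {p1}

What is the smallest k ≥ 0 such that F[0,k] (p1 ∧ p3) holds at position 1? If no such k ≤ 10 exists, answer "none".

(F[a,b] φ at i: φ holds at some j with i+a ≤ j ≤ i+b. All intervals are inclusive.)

5

Scan j = 1,2,… for (p1 ∧ p3):
  j=1: fails
  j=2: fails
  j=3: fails
  j=4: fails
  j=5: fails
  j=6: holds
First hit at j=6, so smallest k = 6-1 = 5.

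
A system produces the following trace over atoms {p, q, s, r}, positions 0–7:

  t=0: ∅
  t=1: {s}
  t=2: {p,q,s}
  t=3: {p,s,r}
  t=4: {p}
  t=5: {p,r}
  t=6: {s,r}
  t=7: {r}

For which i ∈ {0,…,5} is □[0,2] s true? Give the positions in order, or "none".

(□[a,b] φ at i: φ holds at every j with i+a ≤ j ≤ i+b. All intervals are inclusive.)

Evaluate at each i in [0,5]:
  i=0: ✗ (fails at j=0)
  i=1: ✓ (all of [1,3])
  i=2: ✗ (fails at j=4)
  i=3: ✗ (fails at j=4)
  i=4: ✗ (fails at j=4)
  i=5: ✗ (fails at j=5)

1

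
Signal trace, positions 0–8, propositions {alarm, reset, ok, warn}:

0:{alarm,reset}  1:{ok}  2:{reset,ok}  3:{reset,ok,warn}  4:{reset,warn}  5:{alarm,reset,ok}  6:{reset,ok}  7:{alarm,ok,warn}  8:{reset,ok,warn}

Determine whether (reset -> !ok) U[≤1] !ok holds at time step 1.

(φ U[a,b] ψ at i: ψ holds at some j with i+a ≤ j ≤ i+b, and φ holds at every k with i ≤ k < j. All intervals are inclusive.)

No

Need some j in [1,2] with !ok, and (reset -> !ok) at every k in [1,j-1].
  j=1: !ok false.
  j=2: !ok false.
No j in the window works → until fails.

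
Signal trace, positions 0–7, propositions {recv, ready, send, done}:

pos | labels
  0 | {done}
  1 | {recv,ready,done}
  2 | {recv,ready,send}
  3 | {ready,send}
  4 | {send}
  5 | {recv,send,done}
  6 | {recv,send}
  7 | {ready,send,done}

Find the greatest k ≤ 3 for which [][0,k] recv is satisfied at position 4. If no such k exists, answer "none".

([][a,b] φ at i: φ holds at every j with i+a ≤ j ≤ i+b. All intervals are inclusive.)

none

recv must hold from j=4 onward; find where it first fails.
  j=4: fails → no k works.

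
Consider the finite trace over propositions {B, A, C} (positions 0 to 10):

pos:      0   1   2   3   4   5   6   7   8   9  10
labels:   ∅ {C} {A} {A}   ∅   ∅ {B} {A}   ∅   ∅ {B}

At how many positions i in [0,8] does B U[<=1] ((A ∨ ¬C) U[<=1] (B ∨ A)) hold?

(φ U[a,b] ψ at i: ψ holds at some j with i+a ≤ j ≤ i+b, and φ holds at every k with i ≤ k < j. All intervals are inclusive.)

Evaluate at each i in [0,8]:
  i=0: ✗ (no rhs in [0,1])
  i=1: ✗ (lhs fails at k=1 before rhs at j=2)
  i=2: ✓ (rhs at j=2)
  i=3: ✓ (rhs at j=3)
  i=4: ✗ (lhs fails at k=4 before rhs at j=5)
  i=5: ✓ (rhs at j=5)
  i=6: ✓ (rhs at j=6)
  i=7: ✓ (rhs at j=7)
  i=8: ✗ (lhs fails at k=8 before rhs at j=9)
Positions where it holds: {2, 3, 5, 6, 7} → 5.

5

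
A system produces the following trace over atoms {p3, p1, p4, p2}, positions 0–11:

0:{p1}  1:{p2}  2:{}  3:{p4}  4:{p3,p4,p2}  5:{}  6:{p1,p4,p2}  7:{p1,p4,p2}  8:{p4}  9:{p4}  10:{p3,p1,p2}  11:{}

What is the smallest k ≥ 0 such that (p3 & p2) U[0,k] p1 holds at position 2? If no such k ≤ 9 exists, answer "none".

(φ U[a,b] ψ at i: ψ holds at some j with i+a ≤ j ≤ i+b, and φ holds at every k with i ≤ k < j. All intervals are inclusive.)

none

Need earliest j ≥ 2 with p1, and (p3 & p2) at every k in [2,j-1].
  j=2: rhs fails.
  j=3: rhs fails.
  j=4: rhs fails.
  j=5: rhs fails.
  j=6: rhs holds but lhs fails at k=2.
  j=7: rhs holds but lhs fails at k=2.
  j=8: rhs fails.
  j=9: rhs fails.
  j=10: rhs holds but lhs fails at k=2.
  j=11: rhs fails.
No witness within the range → none.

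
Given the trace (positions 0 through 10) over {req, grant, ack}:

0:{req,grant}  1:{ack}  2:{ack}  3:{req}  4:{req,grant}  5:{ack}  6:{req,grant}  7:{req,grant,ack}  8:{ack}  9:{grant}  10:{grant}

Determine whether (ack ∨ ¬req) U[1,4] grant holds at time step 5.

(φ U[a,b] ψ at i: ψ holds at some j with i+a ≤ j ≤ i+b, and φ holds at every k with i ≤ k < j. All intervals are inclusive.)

Need some j in [6,9] with grant, and (ack ∨ ¬req) at every k in [5,j-1].
  j=6: grant holds; (ack ∨ ¬req) holds at every k in [5,5] → satisfied.

True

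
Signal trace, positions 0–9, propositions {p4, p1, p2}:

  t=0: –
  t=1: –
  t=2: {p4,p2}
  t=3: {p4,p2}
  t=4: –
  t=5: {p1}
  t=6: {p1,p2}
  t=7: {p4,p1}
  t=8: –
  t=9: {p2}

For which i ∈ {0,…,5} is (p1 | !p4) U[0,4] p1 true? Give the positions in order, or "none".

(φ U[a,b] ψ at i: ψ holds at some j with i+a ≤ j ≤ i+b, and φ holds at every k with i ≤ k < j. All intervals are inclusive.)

4, 5

Evaluate at each i in [0,5]:
  i=0: ✗ (no rhs in [0,4])
  i=1: ✗ (lhs fails at k=2 before rhs at j=5)
  i=2: ✗ (lhs fails at k=2 before rhs at j=5)
  i=3: ✗ (lhs fails at k=3 before rhs at j=5)
  i=4: ✓ (rhs at j=5; lhs holds on [4,4])
  i=5: ✓ (rhs at j=5)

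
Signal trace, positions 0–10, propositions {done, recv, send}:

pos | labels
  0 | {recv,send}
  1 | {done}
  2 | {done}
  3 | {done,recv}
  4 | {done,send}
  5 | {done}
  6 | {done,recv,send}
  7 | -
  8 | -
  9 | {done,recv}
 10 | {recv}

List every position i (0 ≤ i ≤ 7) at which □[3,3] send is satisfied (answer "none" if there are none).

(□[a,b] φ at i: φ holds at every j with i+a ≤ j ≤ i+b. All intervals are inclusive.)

1, 3

Evaluate at each i in [0,7]:
  i=0: ✗ (fails at j=3)
  i=1: ✓ (all of [4,4])
  i=2: ✗ (fails at j=5)
  i=3: ✓ (all of [6,6])
  i=4: ✗ (fails at j=7)
  i=5: ✗ (fails at j=8)
  i=6: ✗ (fails at j=9)
  i=7: ✗ (fails at j=10)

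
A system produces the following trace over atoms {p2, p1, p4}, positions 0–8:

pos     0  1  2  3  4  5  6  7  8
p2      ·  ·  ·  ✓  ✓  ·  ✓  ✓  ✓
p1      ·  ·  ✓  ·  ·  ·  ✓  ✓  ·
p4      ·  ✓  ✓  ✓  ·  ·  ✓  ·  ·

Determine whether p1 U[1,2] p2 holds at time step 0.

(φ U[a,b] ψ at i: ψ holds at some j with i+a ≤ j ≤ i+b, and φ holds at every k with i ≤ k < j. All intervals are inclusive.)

False

Need some j in [1,2] with p2, and p1 at every k in [0,j-1].
  j=1: p2 false.
  j=2: p2 false.
No j in the window works → until fails.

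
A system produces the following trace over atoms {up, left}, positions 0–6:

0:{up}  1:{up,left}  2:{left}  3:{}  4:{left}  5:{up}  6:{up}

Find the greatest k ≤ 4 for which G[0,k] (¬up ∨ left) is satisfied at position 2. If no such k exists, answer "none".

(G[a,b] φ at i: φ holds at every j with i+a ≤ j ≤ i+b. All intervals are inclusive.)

(¬up ∨ left) must hold from j=2 onward; find where it first fails.
  j=2: holds
  j=3: holds
  j=4: holds
  j=5: fails
Holds on [2,4], so largest k = 2.

2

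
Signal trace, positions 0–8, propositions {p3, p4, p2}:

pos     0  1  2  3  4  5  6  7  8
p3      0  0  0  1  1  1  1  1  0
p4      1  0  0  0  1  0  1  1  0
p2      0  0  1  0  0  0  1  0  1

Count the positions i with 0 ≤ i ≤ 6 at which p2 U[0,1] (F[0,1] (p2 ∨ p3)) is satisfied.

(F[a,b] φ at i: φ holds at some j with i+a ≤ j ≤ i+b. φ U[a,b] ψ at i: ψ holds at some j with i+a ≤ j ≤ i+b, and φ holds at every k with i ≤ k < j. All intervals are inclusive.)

Evaluate at each i in [0,6]:
  i=0: ✗ (lhs fails at k=0 before rhs at j=1)
  i=1: ✓ (rhs at j=1)
  i=2: ✓ (rhs at j=2)
  i=3: ✓ (rhs at j=3)
  i=4: ✓ (rhs at j=4)
  i=5: ✓ (rhs at j=5)
  i=6: ✓ (rhs at j=6)
Positions where it holds: {1, 2, 3, 4, 5, 6} → 6.

6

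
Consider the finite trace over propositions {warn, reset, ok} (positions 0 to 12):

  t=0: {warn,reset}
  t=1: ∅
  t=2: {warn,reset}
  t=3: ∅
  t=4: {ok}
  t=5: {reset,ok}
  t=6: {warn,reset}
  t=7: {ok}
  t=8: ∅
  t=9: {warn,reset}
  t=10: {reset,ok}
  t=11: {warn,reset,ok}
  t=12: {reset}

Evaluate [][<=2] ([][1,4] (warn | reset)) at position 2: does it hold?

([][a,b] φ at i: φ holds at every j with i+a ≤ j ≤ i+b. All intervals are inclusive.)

False

Check [][1,4] (warn | reset) at every j in [2,4]:
  j=2: fails at 3
  j=3: fails at 4
  j=4: fails at 7
Fails at j=2 → formula fails.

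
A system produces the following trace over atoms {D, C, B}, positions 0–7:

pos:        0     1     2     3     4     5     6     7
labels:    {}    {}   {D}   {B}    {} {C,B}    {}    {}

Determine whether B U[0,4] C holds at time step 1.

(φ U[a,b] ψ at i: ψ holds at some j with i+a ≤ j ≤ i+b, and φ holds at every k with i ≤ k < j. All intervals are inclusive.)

Does not hold

Need some j in [1,5] with C, and B at every k in [1,j-1].
  j=1: C false.
  j=2: C false.
  j=3: C false.
  j=4: C false.
  j=5: C holds, but B fails at k=1 → not this j.
No j in the window works → until fails.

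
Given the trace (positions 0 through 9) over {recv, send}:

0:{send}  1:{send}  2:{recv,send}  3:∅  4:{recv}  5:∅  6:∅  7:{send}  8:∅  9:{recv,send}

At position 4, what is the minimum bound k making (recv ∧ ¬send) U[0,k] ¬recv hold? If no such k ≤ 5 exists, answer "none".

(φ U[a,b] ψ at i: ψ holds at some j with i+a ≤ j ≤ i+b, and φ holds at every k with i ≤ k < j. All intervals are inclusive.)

Need earliest j ≥ 4 with ¬recv, and (recv ∧ ¬send) at every k in [4,j-1].
  j=4: rhs fails.
  j=5: rhs holds; lhs holds on [4,4]. k = 1.

1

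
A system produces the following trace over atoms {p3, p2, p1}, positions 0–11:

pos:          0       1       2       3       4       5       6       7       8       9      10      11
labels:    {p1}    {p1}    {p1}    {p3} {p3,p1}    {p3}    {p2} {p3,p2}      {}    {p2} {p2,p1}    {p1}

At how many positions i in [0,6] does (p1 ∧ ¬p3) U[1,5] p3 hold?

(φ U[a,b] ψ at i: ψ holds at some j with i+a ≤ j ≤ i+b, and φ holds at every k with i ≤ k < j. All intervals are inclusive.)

3

Evaluate at each i in [0,6]:
  i=0: ✓ (rhs at j=3; lhs holds on [0,2])
  i=1: ✓ (rhs at j=3; lhs holds on [1,2])
  i=2: ✓ (rhs at j=3; lhs holds on [2,2])
  i=3: ✗ (lhs fails at k=3 before rhs at j=4)
  i=4: ✗ (lhs fails at k=4 before rhs at j=5)
  i=5: ✗ (lhs fails at k=5 before rhs at j=7)
  i=6: ✗ (lhs fails at k=6 before rhs at j=7)
Positions where it holds: {0, 1, 2} → 3.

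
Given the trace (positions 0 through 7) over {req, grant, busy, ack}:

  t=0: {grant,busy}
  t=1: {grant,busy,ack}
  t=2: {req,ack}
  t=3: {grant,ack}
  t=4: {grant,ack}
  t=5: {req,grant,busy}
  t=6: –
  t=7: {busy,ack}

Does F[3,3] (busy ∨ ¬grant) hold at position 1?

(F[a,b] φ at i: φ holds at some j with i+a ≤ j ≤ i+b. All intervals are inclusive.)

No

Check (busy ∨ ¬grant) at each j in [4,4]:
  j=4: false
No position in the window satisfies it → formula fails.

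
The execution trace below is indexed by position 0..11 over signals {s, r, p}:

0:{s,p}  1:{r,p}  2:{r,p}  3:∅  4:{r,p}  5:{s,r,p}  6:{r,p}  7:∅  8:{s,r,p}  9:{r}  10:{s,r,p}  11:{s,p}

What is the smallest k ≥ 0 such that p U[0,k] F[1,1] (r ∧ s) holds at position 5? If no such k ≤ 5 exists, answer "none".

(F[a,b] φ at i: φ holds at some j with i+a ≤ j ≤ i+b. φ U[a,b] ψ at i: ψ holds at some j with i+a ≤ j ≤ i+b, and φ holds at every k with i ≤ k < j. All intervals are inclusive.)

2

Need earliest j ≥ 5 with F[1,1] (r ∧ s), and p at every k in [5,j-1].
  j=5: rhs fails.
  j=6: rhs fails.
  j=7: rhs holds; lhs holds on [5,6]. k = 2.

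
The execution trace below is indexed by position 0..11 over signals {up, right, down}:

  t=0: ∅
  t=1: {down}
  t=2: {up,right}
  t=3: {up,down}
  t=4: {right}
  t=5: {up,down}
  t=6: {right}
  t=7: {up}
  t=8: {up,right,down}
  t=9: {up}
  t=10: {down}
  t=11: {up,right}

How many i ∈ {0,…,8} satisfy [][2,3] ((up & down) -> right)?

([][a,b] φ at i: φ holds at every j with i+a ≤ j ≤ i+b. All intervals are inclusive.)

Evaluate at each i in [0,8]:
  i=0: ✗ (fails at j=3)
  i=1: ✗ (fails at j=3)
  i=2: ✗ (fails at j=5)
  i=3: ✗ (fails at j=5)
  i=4: ✓ (all of [6,7])
  i=5: ✓ (all of [7,8])
  i=6: ✓ (all of [8,9])
  i=7: ✓ (all of [9,10])
  i=8: ✓ (all of [10,11])
Positions where it holds: {4, 5, 6, 7, 8} → 5.

5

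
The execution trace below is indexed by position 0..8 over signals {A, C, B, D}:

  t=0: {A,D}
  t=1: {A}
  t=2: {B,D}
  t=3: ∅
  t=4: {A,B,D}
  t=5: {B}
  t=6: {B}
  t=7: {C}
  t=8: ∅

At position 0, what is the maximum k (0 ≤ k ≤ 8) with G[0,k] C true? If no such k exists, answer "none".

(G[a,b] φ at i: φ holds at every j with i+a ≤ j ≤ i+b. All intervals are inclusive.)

none

C must hold from j=0 onward; find where it first fails.
  j=0: fails → no k works.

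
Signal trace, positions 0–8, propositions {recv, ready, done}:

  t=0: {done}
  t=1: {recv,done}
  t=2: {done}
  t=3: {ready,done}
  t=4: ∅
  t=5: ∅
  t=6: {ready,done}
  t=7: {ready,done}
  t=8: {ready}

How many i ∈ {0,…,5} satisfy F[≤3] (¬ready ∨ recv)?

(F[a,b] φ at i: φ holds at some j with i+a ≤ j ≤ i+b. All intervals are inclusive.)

Evaluate at each i in [0,5]:
  i=0: ✓ (witness j=0)
  i=1: ✓ (witness j=1)
  i=2: ✓ (witness j=2)
  i=3: ✓ (witness j=4)
  i=4: ✓ (witness j=4)
  i=5: ✓ (witness j=5)
Positions where it holds: {0, 1, 2, 3, 4, 5} → 6.

6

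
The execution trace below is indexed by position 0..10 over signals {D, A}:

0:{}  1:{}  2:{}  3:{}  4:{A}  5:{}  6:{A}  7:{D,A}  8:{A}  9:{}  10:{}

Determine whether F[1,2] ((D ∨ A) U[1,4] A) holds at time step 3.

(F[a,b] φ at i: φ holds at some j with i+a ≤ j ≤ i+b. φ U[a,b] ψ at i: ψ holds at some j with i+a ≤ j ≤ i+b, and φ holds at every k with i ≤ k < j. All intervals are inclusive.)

Does not hold

Check ((D ∨ A) U[1,4] A) at each j in [4,5]:
  j=4: fails
  j=5: fails
No position in the window satisfies it → formula fails.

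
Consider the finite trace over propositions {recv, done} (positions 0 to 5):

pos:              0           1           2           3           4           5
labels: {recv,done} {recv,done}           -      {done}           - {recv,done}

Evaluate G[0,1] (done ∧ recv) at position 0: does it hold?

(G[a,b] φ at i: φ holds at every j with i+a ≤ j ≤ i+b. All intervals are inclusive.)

Check (done ∧ recv) at every j in [0,1]:
  j=0: true
  j=1: true
All positions satisfy it → formula holds.

True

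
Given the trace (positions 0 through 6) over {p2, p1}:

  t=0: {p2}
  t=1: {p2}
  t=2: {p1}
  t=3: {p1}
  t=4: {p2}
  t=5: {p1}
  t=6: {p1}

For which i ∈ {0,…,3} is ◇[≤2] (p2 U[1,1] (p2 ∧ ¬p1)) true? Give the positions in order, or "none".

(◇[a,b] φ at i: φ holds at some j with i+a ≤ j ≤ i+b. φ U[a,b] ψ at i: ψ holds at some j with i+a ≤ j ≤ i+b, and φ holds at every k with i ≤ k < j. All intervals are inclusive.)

0

Evaluate at each i in [0,3]:
  i=0: ✓ (witness j=0)
  i=1: ✗ (none in [1,3])
  i=2: ✗ (none in [2,4])
  i=3: ✗ (none in [3,5])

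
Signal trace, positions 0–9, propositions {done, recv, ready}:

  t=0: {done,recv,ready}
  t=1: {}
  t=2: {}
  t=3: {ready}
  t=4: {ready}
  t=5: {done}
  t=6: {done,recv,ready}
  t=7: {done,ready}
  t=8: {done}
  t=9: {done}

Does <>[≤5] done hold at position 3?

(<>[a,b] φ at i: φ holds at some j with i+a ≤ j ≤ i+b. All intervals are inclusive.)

Check done at each j in [3,8]:
  j=3: false
  j=4: false
  j=5: true
  j=6: true
  j=7: true
  j=8: true
Found at j=5 → formula holds.

True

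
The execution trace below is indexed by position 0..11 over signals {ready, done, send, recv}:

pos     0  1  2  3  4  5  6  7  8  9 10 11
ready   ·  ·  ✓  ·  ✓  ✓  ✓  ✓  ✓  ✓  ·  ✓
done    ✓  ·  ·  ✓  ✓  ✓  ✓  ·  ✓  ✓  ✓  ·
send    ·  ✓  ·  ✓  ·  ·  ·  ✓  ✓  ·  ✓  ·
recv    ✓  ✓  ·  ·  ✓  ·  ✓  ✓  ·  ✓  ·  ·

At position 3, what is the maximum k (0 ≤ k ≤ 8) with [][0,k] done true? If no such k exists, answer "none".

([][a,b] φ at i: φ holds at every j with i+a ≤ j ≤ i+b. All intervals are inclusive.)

3

done must hold from j=3 onward; find where it first fails.
  j=3: holds
  j=4: holds
  j=5: holds
  j=6: holds
  j=7: fails
Holds on [3,6], so largest k = 3.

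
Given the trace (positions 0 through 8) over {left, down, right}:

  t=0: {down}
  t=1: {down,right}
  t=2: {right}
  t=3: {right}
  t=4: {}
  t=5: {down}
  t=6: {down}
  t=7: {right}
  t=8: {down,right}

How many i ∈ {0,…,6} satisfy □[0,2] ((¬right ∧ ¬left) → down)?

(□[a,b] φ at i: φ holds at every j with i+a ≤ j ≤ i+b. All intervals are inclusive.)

4

Evaluate at each i in [0,6]:
  i=0: ✓ (all of [0,2])
  i=1: ✓ (all of [1,3])
  i=2: ✗ (fails at j=4)
  i=3: ✗ (fails at j=4)
  i=4: ✗ (fails at j=4)
  i=5: ✓ (all of [5,7])
  i=6: ✓ (all of [6,8])
Positions where it holds: {0, 1, 5, 6} → 4.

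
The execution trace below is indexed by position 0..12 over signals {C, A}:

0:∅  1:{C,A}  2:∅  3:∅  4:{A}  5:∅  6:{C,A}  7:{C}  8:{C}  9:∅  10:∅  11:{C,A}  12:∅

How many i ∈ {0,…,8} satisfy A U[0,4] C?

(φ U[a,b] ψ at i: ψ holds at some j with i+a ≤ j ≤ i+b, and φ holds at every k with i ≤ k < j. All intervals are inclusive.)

Evaluate at each i in [0,8]:
  i=0: ✗ (lhs fails at k=0 before rhs at j=1)
  i=1: ✓ (rhs at j=1)
  i=2: ✗ (lhs fails at k=2 before rhs at j=6)
  i=3: ✗ (lhs fails at k=3 before rhs at j=6)
  i=4: ✗ (lhs fails at k=5 before rhs at j=6)
  i=5: ✗ (lhs fails at k=5 before rhs at j=6)
  i=6: ✓ (rhs at j=6)
  i=7: ✓ (rhs at j=7)
  i=8: ✓ (rhs at j=8)
Positions where it holds: {1, 6, 7, 8} → 4.

4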